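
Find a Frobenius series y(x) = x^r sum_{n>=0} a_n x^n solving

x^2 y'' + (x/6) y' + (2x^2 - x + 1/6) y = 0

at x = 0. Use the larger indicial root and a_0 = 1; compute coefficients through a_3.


Write in Frobenius form y'' + (p(x)/x) y' + (q(x)/x^2) y = 0:
  p(x) = 1/6,  q(x) = 2x^2 - x + 1/6.
Indicial equation: r(r-1) + (1/6) r + (1/6) = 0 -> roots r_1 = 1/2, r_2 = 1/3.
Take r = r_1 = 1/2. Let y(x) = x^r sum_{n>=0} a_n x^n with a_0 = 1.
Substitute y = x^r sum a_n x^n and match x^{r+n}. The recurrence is
  D(n) a_n - 1 a_{n-1} + 2 a_{n-2} = 0,  where D(n) = (r+n)(r+n-1) + (1/6)(r+n) + (1/6).
  a_n = [1 a_{n-1} - 2 a_{n-2}] / D(n).
Since the indicial polynomial factors as (r - r_1)(r - r_2), D(n) = (r_1 + n - r_1)(r_1 + n - r_2) = n(n + 1/6).
Evaluating step by step (a_0 = 1):
  n = 1: D(1) = 1(1 + 1/6) = 7/6; numerator = 1(1) = 1; a_1 = (1)/(7/6) = 6/7
  n = 2: D(2) = 2(2 + 1/6) = 13/3; numerator = 1(6/7) - 2(1) = -8/7; a_2 = (-8/7)/(13/3) = -24/91
  n = 3: D(3) = 3(3 + 1/6) = 19/2; numerator = 1(-24/91) - 2(6/7) = -180/91; a_3 = (-180/91)/(19/2) = -360/1729

r = 1/2; a_0 = 1; a_1 = 6/7; a_2 = -24/91; a_3 = -360/1729


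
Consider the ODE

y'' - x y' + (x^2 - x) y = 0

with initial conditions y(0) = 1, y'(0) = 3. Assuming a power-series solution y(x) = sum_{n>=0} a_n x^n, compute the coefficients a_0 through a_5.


Ansatz: y(x) = sum_{n>=0} a_n x^n, so y'(x) = sum_{n>=1} n a_n x^(n-1) and y''(x) = sum_{n>=2} n(n-1) a_n x^(n-2).
Substitute into P(x) y'' + Q(x) y' + R(x) y = 0 with P(x) = 1, Q(x) = -x, R(x) = x^2 - x, and match powers of x.
Initial conditions: a_0 = 1, a_1 = 3.
Setting the coefficient of each power of x to zero and solving order by order (substituting the coefficients already found):
  x^0: 2 a_2 = 0  ->  a_2 = 0
  x^1: 6 a_3 - a_1 - a_0 = 0  ->  6 a_3 = a_1 + a_0 = 4  ->  a_3 = 2/3
  x^2: 12 a_4 - 2 a_2 - a_1 + a_0 = 0  ->  12 a_4 = 2 a_2 + a_1 - a_0 = 2  ->  a_4 = 1/6
  x^3: 20 a_5 - 3 a_3 - a_2 + a_1 = 0  ->  20 a_5 = 3 a_3 + a_2 - a_1 = -1  ->  a_5 = -1/20
Truncated series: y(x) = 1 + 3 x + (2/3) x^3 + (1/6) x^4 - (1/20) x^5 + O(x^6).

a_0 = 1; a_1 = 3; a_2 = 0; a_3 = 2/3; a_4 = 1/6; a_5 = -1/20


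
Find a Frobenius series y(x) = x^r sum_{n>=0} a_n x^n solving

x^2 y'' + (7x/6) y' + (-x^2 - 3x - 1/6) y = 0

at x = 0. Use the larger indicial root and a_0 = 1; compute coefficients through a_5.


Write in Frobenius form y'' + (p(x)/x) y' + (q(x)/x^2) y = 0:
  p(x) = 7/6,  q(x) = -x^2 - 3x - 1/6.
Indicial equation: r(r-1) + (7/6) r + (-1/6) = 0 -> roots r_1 = 1/3, r_2 = -1/2.
Take r = r_1 = 1/3. Let y(x) = x^r sum_{n>=0} a_n x^n with a_0 = 1.
Substitute y = x^r sum a_n x^n and match x^{r+n}. The recurrence is
  D(n) a_n - 3 a_{n-1} - 1 a_{n-2} = 0,  where D(n) = (r+n)(r+n-1) + (7/6)(r+n) + (-1/6).
  a_n = [3 a_{n-1} + 1 a_{n-2}] / D(n).
Since the indicial polynomial factors as (r - r_1)(r - r_2), D(n) = (r_1 + n - r_1)(r_1 + n - r_2) = n(n + 5/6).
Evaluating step by step (a_0 = 1):
  n = 1: D(1) = 1(1 + 5/6) = 11/6; numerator = 3(1) = 3; a_1 = (3)/(11/6) = 18/11
  n = 2: D(2) = 2(2 + 5/6) = 17/3; numerator = 3(18/11) + 1(1) = 65/11; a_2 = (65/11)/(17/3) = 195/187
  n = 3: D(3) = 3(3 + 5/6) = 23/2; numerator = 3(195/187) + 1(18/11) = 81/17; a_3 = (81/17)/(23/2) = 162/391
  n = 4: D(4) = 4(4 + 5/6) = 58/3; numerator = 3(162/391) + 1(195/187) = 9831/4301; a_4 = (9831/4301)/(58/3) = 1017/8602
  n = 5: D(5) = 5(5 + 5/6) = 175/6; numerator = 3(1017/8602) + 1(162/391) = 6615/8602; a_5 = (6615/8602)/(175/6) = 567/21505

r = 1/3; a_0 = 1; a_1 = 18/11; a_2 = 195/187; a_3 = 162/391; a_4 = 1017/8602; a_5 = 567/21505


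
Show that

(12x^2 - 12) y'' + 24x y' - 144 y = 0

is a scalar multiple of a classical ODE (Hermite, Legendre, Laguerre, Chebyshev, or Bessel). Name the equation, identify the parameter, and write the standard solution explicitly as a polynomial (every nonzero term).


All three coefficients share the factor -12; dividing through by -12 gives  (1 - x^2) y'' - 2x y' + 12 y = 0.
This matches the Legendre equation (1 - x^2) y'' - 2x y' + n(n+1) y = 0 (note the -2x y' term) with n(n+1) = 12, so n = 3; the polynomial solution is P_3(x).
With y = sum_k a_k x^k, matching x^k gives (k+2)(k+1) a_{k+2} = [k(k+1) - n(n+1)] a_k = (k - 3)(k + 4) a_k. The right side vanishes at k = 3, so the series with the parity of 3 terminates at degree 3.
Standard normalization (P_n(1) = 1): leading coefficient (2n)!/(2^n (n!)^2) = 720/(8*36) = 5/2, so a_3 = 5/2. Work downward with a_k = (k+1)(k+2) a_{k+2} / ((k - 3)(k + 4)):
  a_1 = (2)(3)(5/2) / ((1 - 3)(1 + 4)) = 15/(-10) = -3/2
Hence P_3(x) = 5 x^3/2 - 3 x/2.

P_3(x); series = 5 x^3/2 - 3 x/2


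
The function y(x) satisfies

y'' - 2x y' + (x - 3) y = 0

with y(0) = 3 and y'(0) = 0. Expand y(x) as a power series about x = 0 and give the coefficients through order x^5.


Ansatz: y(x) = sum_{n>=0} a_n x^n, so y'(x) = sum_{n>=1} n a_n x^(n-1) and y''(x) = sum_{n>=2} n(n-1) a_n x^(n-2).
Substitute into P(x) y'' + Q(x) y' + R(x) y = 0 with P(x) = 1, Q(x) = -2x, R(x) = x - 3, and match powers of x.
Initial conditions: a_0 = 3, a_1 = 0.
Setting the coefficient of each power of x to zero and solving order by order (substituting the coefficients already found):
  x^0: 2 a_2 - 3 a_0 = 0  ->  2 a_2 = 3 a_0 = 9  ->  a_2 = 9/2
  x^1: 6 a_3 - 5 a_1 + a_0 = 0  ->  6 a_3 = 5 a_1 - a_0 = -3  ->  a_3 = -1/2
  x^2: 12 a_4 - 7 a_2 + a_1 = 0  ->  12 a_4 = 7 a_2 - a_1 = 63/2  ->  a_4 = 21/8
  x^3: 20 a_5 - 9 a_3 + a_2 = 0  ->  20 a_5 = 9 a_3 - a_2 = -9  ->  a_5 = -9/20
Truncated series: y(x) = 3 + (9/2) x^2 - (1/2) x^3 + (21/8) x^4 - (9/20) x^5 + O(x^6).

a_0 = 3; a_1 = 0; a_2 = 9/2; a_3 = -1/2; a_4 = 21/8; a_5 = -9/20


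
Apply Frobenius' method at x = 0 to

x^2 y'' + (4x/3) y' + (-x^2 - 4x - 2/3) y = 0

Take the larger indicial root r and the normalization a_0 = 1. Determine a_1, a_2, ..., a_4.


Write in Frobenius form y'' + (p(x)/x) y' + (q(x)/x^2) y = 0:
  p(x) = 4/3,  q(x) = -x^2 - 4x - 2/3.
Indicial equation: r(r-1) + (4/3) r + (-2/3) = 0 -> roots r_1 = 2/3, r_2 = -1.
Take r = r_1 = 2/3. Let y(x) = x^r sum_{n>=0} a_n x^n with a_0 = 1.
Substitute y = x^r sum a_n x^n and match x^{r+n}. The recurrence is
  D(n) a_n - 4 a_{n-1} - 1 a_{n-2} = 0,  where D(n) = (r+n)(r+n-1) + (4/3)(r+n) + (-2/3).
  a_n = [4 a_{n-1} + 1 a_{n-2}] / D(n).
Since the indicial polynomial factors as (r - r_1)(r - r_2), D(n) = (r_1 + n - r_1)(r_1 + n - r_2) = n(n + 5/3).
Evaluating step by step (a_0 = 1):
  n = 1: D(1) = 1(1 + 5/3) = 8/3; numerator = 4(1) = 4; a_1 = (4)/(8/3) = 3/2
  n = 2: D(2) = 2(2 + 5/3) = 22/3; numerator = 4(3/2) + 1(1) = 7; a_2 = (7)/(22/3) = 21/22
  n = 3: D(3) = 3(3 + 5/3) = 14; numerator = 4(21/22) + 1(3/2) = 117/22; a_3 = (117/22)/(14) = 117/308
  n = 4: D(4) = 4(4 + 5/3) = 68/3; numerator = 4(117/308) + 1(21/22) = 381/154; a_4 = (381/154)/(68/3) = 1143/10472

r = 2/3; a_0 = 1; a_1 = 3/2; a_2 = 21/22; a_3 = 117/308; a_4 = 1143/10472


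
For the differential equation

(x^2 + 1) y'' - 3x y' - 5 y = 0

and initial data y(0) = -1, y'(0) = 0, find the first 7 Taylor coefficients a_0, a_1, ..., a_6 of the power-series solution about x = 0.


Ansatz: y(x) = sum_{n>=0} a_n x^n, so y'(x) = sum_{n>=1} n a_n x^(n-1) and y''(x) = sum_{n>=2} n(n-1) a_n x^(n-2).
Substitute into P(x) y'' + Q(x) y' + R(x) y = 0 with P(x) = x^2 + 1, Q(x) = -3x, R(x) = -5, and match powers of x.
Initial conditions: a_0 = -1, a_1 = 0.
Setting the coefficient of each power of x to zero and solving order by order (substituting the coefficients already found):
  x^0: 2 a_2 - 5 a_0 = 0  ->  2 a_2 = 5 a_0 = -5  ->  a_2 = -5/2
  x^1: 6 a_3 - 8 a_1 = 0  ->  6 a_3 = 8 a_1 = 0  ->  a_3 = 0
  x^2: 12 a_4 - 9 a_2 = 0  ->  12 a_4 = 9 a_2 = -45/2  ->  a_4 = -15/8
  x^3: 20 a_5 - 8 a_3 = 0  ->  20 a_5 = 8 a_3 = 0  ->  a_5 = 0
  x^4: 30 a_6 - 5 a_4 = 0  ->  30 a_6 = 5 a_4 = -75/8  ->  a_6 = -5/16
Truncated series: y(x) = -1 - (5/2) x^2 - (15/8) x^4 - (5/16) x^6 + O(x^7).

a_0 = -1; a_1 = 0; a_2 = -5/2; a_3 = 0; a_4 = -15/8; a_5 = 0; a_6 = -5/16


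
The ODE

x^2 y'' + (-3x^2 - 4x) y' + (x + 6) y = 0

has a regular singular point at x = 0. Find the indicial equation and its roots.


Divide by x^2 to reach normal form y'' + P_1(x) y' + P_2(x) y = 0 with P_1(x) = -3 - 4/x and P_2(x) = 1/x + 6/x^2.
x = 0 is a singular point because the y'-coefficient -3 - 4/x has a pole at x = 0 and the y-coefficient 1/x + 6/x^2 has a pole at x = 0.
It is a regular singular point because x P_1(x) = p(x) = -3x - 4 and x^2 P_2(x) = q(x) = x + 6 are polynomials, hence analytic at x = 0.
p(0) = -4,  q(0) = 6.
Indicial equation: r(r-1) + p(0) r + q(0) = 0, i.e. r^2 + (p(0) - 1) r + q(0) = 0, i.e. r^2 - 5 r + 6 = 0.
Discriminant: (-5)^2 - 4(6) = 1, so r = (5 ± 1)/2.
Solving: r_1 = 3, r_2 = 2.

indicial: r^2 - 5 r + 6 = 0; roots r_1 = 3, r_2 = 2


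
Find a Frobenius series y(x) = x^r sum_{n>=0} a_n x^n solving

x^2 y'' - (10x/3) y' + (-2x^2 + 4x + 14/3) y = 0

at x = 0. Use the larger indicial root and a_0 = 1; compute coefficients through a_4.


Write in Frobenius form y'' + (p(x)/x) y' + (q(x)/x^2) y = 0:
  p(x) = -10/3,  q(x) = -2x^2 + 4x + 14/3.
Indicial equation: r(r-1) + (-10/3) r + (14/3) = 0 -> roots r_1 = 7/3, r_2 = 2.
Take r = r_1 = 7/3. Let y(x) = x^r sum_{n>=0} a_n x^n with a_0 = 1.
Substitute y = x^r sum a_n x^n and match x^{r+n}. The recurrence is
  D(n) a_n + 4 a_{n-1} - 2 a_{n-2} = 0,  where D(n) = (r+n)(r+n-1) + (-10/3)(r+n) + (14/3).
  a_n = [-4 a_{n-1} + 2 a_{n-2}] / D(n).
Since the indicial polynomial factors as (r - r_1)(r - r_2), D(n) = (r_1 + n - r_1)(r_1 + n - r_2) = n(n + 1/3).
Evaluating step by step (a_0 = 1):
  n = 1: D(1) = 1(1 + 1/3) = 4/3; numerator = -4(1) = -4; a_1 = (-4)/(4/3) = -3
  n = 2: D(2) = 2(2 + 1/3) = 14/3; numerator = -4(-3) + 2(1) = 14; a_2 = (14)/(14/3) = 3
  n = 3: D(3) = 3(3 + 1/3) = 10; numerator = -4(3) + 2(-3) = -18; a_3 = (-18)/(10) = -9/5
  n = 4: D(4) = 4(4 + 1/3) = 52/3; numerator = -4(-9/5) + 2(3) = 66/5; a_4 = (66/5)/(52/3) = 99/130

r = 7/3; a_0 = 1; a_1 = -3; a_2 = 3; a_3 = -9/5; a_4 = 99/130


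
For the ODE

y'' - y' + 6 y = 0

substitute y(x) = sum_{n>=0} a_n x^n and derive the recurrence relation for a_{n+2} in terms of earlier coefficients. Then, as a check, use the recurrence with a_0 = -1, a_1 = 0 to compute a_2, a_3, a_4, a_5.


Substitute y = sum_n a_n x^n.
y''(x) has coefficient (n+2)(n+1) a_{n+2} at x^n;
-y'(x) has coefficient -(n+1) a_{n+1} at x^n;
6 y(x) has coefficient 6 a_n at x^n.
Matching x^n: (n+2)(n+1) a_{n+2} - (n+1) a_{n+1} + 6 a_n = 0.
Thus a_{n+2} = [(n+1) a_{n+1} - 6 a_n] / ((n+1)(n+2)).

Check with a_0 = -1, a_1 = 0 (apply the recurrence for n = 0, 1, 2, 3): a_0 = -1, a_1 = 0, a_2 = 3, a_3 = 1, a_4 = -5/4, a_5 = -11/20.

a_(n+2) = [(n+1) a_(n+1) - 6 a_n] / ((n+1)(n+2)); check: a_0 = -1, a_1 = 0, a_2 = 3, a_3 = 1, a_4 = -5/4, a_5 = -11/20


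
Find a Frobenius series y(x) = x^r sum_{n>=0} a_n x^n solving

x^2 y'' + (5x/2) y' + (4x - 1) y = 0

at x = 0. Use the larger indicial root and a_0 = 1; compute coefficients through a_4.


Write in Frobenius form y'' + (p(x)/x) y' + (q(x)/x^2) y = 0:
  p(x) = 5/2,  q(x) = 4x - 1.
Indicial equation: r(r-1) + (5/2) r + (-1) = 0 -> roots r_1 = 1/2, r_2 = -2.
Take r = r_1 = 1/2. Let y(x) = x^r sum_{n>=0} a_n x^n with a_0 = 1.
Substitute y = x^r sum a_n x^n and match x^{r+n}. The recurrence is
  D(n) a_n + 4 a_{n-1} = 0,  where D(n) = (r+n)(r+n-1) + (5/2)(r+n) + (-1).
  a_n = -4 / D(n) * a_{n-1}.
Since the indicial polynomial factors as (r - r_1)(r - r_2), D(n) = (r_1 + n - r_1)(r_1 + n - r_2) = n(n + 5/2).
Evaluating step by step (a_0 = 1):
  n = 1: D(1) = 1(1 + 5/2) = 7/2; numerator = -4(1) = -4; a_1 = (-4)/(7/2) = -8/7
  n = 2: D(2) = 2(2 + 5/2) = 9; numerator = -4(-8/7) = 32/7; a_2 = (32/7)/(9) = 32/63
  n = 3: D(3) = 3(3 + 5/2) = 33/2; numerator = -4(32/63) = -128/63; a_3 = (-128/63)/(33/2) = -256/2079
  n = 4: D(4) = 4(4 + 5/2) = 26; numerator = -4(-256/2079) = 1024/2079; a_4 = (1024/2079)/(26) = 512/27027

r = 1/2; a_0 = 1; a_1 = -8/7; a_2 = 32/63; a_3 = -256/2079; a_4 = 512/27027


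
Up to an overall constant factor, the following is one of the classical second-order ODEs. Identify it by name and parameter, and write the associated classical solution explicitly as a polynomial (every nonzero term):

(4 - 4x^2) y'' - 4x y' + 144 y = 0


All three coefficients share the factor 4; dividing through by 4 gives  (1 - x^2) y'' - x y' + 36 y = 0.
This matches the Chebyshev equation (1 - x^2) y'' - x y' + n^2 y = 0 (note the -x y' term, not -2x y') with n^2 = 36, so n = 6; the polynomial solution is T_6(x).
With y = sum_k a_k x^k, matching x^k gives (k+2)(k+1) a_{k+2} = (k^2 - n^2) a_k = (k - 6)(k + 6) a_k. The right side vanishes at k = 6, so the series with the parity of 6 terminates at degree 6.
Standard normalization: leading coefficient of T_n is 2^(n-1), so a_6 = 2^5 = 32. Work downward with a_k = (k+1)(k+2) a_{k+2} / ((k - 6)(k + 6)):
  a_4 = (5)(6)(32) / ((4 - 6)(4 + 6)) = 960/(-20) = -48
  a_2 = (3)(4)(-48) / ((2 - 6)(2 + 6)) = -576/(-32) = 18
  a_0 = (1)(2)(18) / ((0 - 6)(0 + 6)) = 36/(-36) = -1
Hence T_6(x) = 32 x^6 - 48 x^4 + 18 x^2 - 1.

T_6(x); series = 32 x^6 - 48 x^4 + 18 x^2 - 1


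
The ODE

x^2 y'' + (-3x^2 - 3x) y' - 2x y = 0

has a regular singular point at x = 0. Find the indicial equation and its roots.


Divide by x^2 to reach normal form y'' + P_1(x) y' + P_2(x) y = 0 with P_1(x) = -3 - 3/x and P_2(x) = -2/x.
x = 0 is a singular point because the y'-coefficient -3 - 3/x has a pole at x = 0 and the y-coefficient -2/x has a pole at x = 0.
It is a regular singular point because x P_1(x) = p(x) = -3x - 3 and x^2 P_2(x) = q(x) = -2x are polynomials, hence analytic at x = 0.
p(0) = -3,  q(0) = 0.
Indicial equation: r(r-1) + p(0) r + q(0) = 0, i.e. r^2 + (p(0) - 1) r + q(0) = 0, i.e. r^2 - 4 r = 0.
Discriminant: (-4)^2 - 4(0) = 16, so r = (4 ± 4)/2.
Solving: r_1 = 4, r_2 = 0.

indicial: r^2 - 4 r = 0; roots r_1 = 4, r_2 = 0


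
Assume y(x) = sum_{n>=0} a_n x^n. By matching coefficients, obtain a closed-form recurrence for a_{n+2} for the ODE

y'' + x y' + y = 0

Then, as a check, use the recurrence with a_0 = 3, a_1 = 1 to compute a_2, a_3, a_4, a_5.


Substitute y = sum_n a_n x^n.
y''(x) has coefficient (n+2)(n+1) a_{n+2} at x^n;
x y'(x) has coefficient n a_n at x^n (shift);
y(x) has coefficient 1 a_n at x^n.
Matching x^n: (n+2)(n+1) a_{n+2} + (n + 1) a_n = 0.
Thus a_{n+2} = (-n - 1) / ((n+1)(n+2)) * a_n.

Check with a_0 = 3, a_1 = 1 (apply the recurrence for n = 0, 1, 2, 3): a_0 = 3, a_1 = 1, a_2 = -3/2, a_3 = -1/3, a_4 = 3/8, a_5 = 1/15.

a_(n+2) = (-n - 1) / ((n+1)(n+2)) * a_n; check: a_0 = 3, a_1 = 1, a_2 = -3/2, a_3 = -1/3, a_4 = 3/8, a_5 = 1/15


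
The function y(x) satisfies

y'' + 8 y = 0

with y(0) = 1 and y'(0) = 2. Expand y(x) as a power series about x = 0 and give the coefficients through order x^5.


Ansatz: y(x) = sum_{n>=0} a_n x^n, so y'(x) = sum_{n>=1} n a_n x^(n-1) and y''(x) = sum_{n>=2} n(n-1) a_n x^(n-2).
Substitute into P(x) y'' + Q(x) y' + R(x) y = 0 with P(x) = 1, Q(x) = 0, R(x) = 8, and match powers of x.
Initial conditions: a_0 = 1, a_1 = 2.
Setting the coefficient of each power of x to zero and solving order by order (substituting the coefficients already found):
  x^0: 2 a_2 + 8 a_0 = 0  ->  2 a_2 = -8 a_0 = -8  ->  a_2 = -4
  x^1: 6 a_3 + 8 a_1 = 0  ->  6 a_3 = -8 a_1 = -16  ->  a_3 = -8/3
  x^2: 12 a_4 + 8 a_2 = 0  ->  12 a_4 = -8 a_2 = 32  ->  a_4 = 8/3
  x^3: 20 a_5 + 8 a_3 = 0  ->  20 a_5 = -8 a_3 = 64/3  ->  a_5 = 16/15
Truncated series: y(x) = 1 + 2 x - 4 x^2 - (8/3) x^3 + (8/3) x^4 + (16/15) x^5 + O(x^6).

a_0 = 1; a_1 = 2; a_2 = -4; a_3 = -8/3; a_4 = 8/3; a_5 = 16/15


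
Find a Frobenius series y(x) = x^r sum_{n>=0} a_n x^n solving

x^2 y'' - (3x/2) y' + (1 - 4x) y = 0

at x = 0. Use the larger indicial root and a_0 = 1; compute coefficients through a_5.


Write in Frobenius form y'' + (p(x)/x) y' + (q(x)/x^2) y = 0:
  p(x) = -3/2,  q(x) = 1 - 4x.
Indicial equation: r(r-1) + (-3/2) r + (1) = 0 -> roots r_1 = 2, r_2 = 1/2.
Take r = r_1 = 2. Let y(x) = x^r sum_{n>=0} a_n x^n with a_0 = 1.
Substitute y = x^r sum a_n x^n and match x^{r+n}. The recurrence is
  D(n) a_n - 4 a_{n-1} = 0,  where D(n) = (r+n)(r+n-1) + (-3/2)(r+n) + (1).
  a_n = 4 / D(n) * a_{n-1}.
Since the indicial polynomial factors as (r - r_1)(r - r_2), D(n) = (r_1 + n - r_1)(r_1 + n - r_2) = n(n + 3/2).
Evaluating step by step (a_0 = 1):
  n = 1: D(1) = 1(1 + 3/2) = 5/2; numerator = 4(1) = 4; a_1 = (4)/(5/2) = 8/5
  n = 2: D(2) = 2(2 + 3/2) = 7; numerator = 4(8/5) = 32/5; a_2 = (32/5)/(7) = 32/35
  n = 3: D(3) = 3(3 + 3/2) = 27/2; numerator = 4(32/35) = 128/35; a_3 = (128/35)/(27/2) = 256/945
  n = 4: D(4) = 4(4 + 3/2) = 22; numerator = 4(256/945) = 1024/945; a_4 = (1024/945)/(22) = 512/10395
  n = 5: D(5) = 5(5 + 3/2) = 65/2; numerator = 4(512/10395) = 2048/10395; a_5 = (2048/10395)/(65/2) = 4096/675675

r = 2; a_0 = 1; a_1 = 8/5; a_2 = 32/35; a_3 = 256/945; a_4 = 512/10395; a_5 = 4096/675675


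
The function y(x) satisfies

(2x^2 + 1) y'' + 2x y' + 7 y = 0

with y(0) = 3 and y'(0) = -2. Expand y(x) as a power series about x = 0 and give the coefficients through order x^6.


Ansatz: y(x) = sum_{n>=0} a_n x^n, so y'(x) = sum_{n>=1} n a_n x^(n-1) and y''(x) = sum_{n>=2} n(n-1) a_n x^(n-2).
Substitute into P(x) y'' + Q(x) y' + R(x) y = 0 with P(x) = 2x^2 + 1, Q(x) = 2x, R(x) = 7, and match powers of x.
Initial conditions: a_0 = 3, a_1 = -2.
Setting the coefficient of each power of x to zero and solving order by order (substituting the coefficients already found):
  x^0: 2 a_2 + 7 a_0 = 0  ->  2 a_2 = -7 a_0 = -21  ->  a_2 = -21/2
  x^1: 6 a_3 + 9 a_1 = 0  ->  6 a_3 = -9 a_1 = 18  ->  a_3 = 3
  x^2: 12 a_4 + 15 a_2 = 0  ->  12 a_4 = -15 a_2 = 315/2  ->  a_4 = 105/8
  x^3: 20 a_5 + 25 a_3 = 0  ->  20 a_5 = -25 a_3 = -75  ->  a_5 = -15/4
  x^4: 30 a_6 + 39 a_4 = 0  ->  30 a_6 = -39 a_4 = -4095/8  ->  a_6 = -273/16
Truncated series: y(x) = 3 - 2 x - (21/2) x^2 + 3 x^3 + (105/8) x^4 - (15/4) x^5 - (273/16) x^6 + O(x^7).

a_0 = 3; a_1 = -2; a_2 = -21/2; a_3 = 3; a_4 = 105/8; a_5 = -15/4; a_6 = -273/16


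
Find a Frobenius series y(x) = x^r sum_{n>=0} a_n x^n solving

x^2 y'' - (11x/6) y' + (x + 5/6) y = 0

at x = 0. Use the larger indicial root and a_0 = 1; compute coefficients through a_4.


Write in Frobenius form y'' + (p(x)/x) y' + (q(x)/x^2) y = 0:
  p(x) = -11/6,  q(x) = x + 5/6.
Indicial equation: r(r-1) + (-11/6) r + (5/6) = 0 -> roots r_1 = 5/2, r_2 = 1/3.
Take r = r_1 = 5/2. Let y(x) = x^r sum_{n>=0} a_n x^n with a_0 = 1.
Substitute y = x^r sum a_n x^n and match x^{r+n}. The recurrence is
  D(n) a_n + 1 a_{n-1} = 0,  where D(n) = (r+n)(r+n-1) + (-11/6)(r+n) + (5/6).
  a_n = -1 / D(n) * a_{n-1}.
Since the indicial polynomial factors as (r - r_1)(r - r_2), D(n) = (r_1 + n - r_1)(r_1 + n - r_2) = n(n + 13/6).
Evaluating step by step (a_0 = 1):
  n = 1: D(1) = 1(1 + 13/6) = 19/6; numerator = -1(1) = -1; a_1 = (-1)/(19/6) = -6/19
  n = 2: D(2) = 2(2 + 13/6) = 25/3; numerator = -1(-6/19) = 6/19; a_2 = (6/19)/(25/3) = 18/475
  n = 3: D(3) = 3(3 + 13/6) = 31/2; numerator = -1(18/475) = -18/475; a_3 = (-18/475)/(31/2) = -36/14725
  n = 4: D(4) = 4(4 + 13/6) = 74/3; numerator = -1(-36/14725) = 36/14725; a_4 = (36/14725)/(74/3) = 54/544825

r = 5/2; a_0 = 1; a_1 = -6/19; a_2 = 18/475; a_3 = -36/14725; a_4 = 54/544825


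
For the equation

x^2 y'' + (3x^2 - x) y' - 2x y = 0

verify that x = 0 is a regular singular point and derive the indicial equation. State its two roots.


Divide by x^2 to reach normal form y'' + P_1(x) y' + P_2(x) y = 0 with P_1(x) = 3 - 1/x and P_2(x) = -2/x.
x = 0 is a singular point because the y'-coefficient 3 - 1/x has a pole at x = 0 and the y-coefficient -2/x has a pole at x = 0.
It is a regular singular point because x P_1(x) = p(x) = 3x - 1 and x^2 P_2(x) = q(x) = -2x are polynomials, hence analytic at x = 0.
p(0) = -1,  q(0) = 0.
Indicial equation: r(r-1) + p(0) r + q(0) = 0, i.e. r^2 + (p(0) - 1) r + q(0) = 0, i.e. r^2 - 2 r = 0.
Discriminant: (-2)^2 - 4(0) = 4, so r = (2 ± 2)/2.
Solving: r_1 = 2, r_2 = 0.

indicial: r^2 - 2 r = 0; roots r_1 = 2, r_2 = 0


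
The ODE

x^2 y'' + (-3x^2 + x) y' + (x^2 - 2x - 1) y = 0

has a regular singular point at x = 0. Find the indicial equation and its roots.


Divide by x^2 to reach normal form y'' + P_1(x) y' + P_2(x) y = 0 with P_1(x) = -3 + 1/x and P_2(x) = 1 - 2/x - 1/x^2.
x = 0 is a singular point because the y'-coefficient -3 + 1/x has a pole at x = 0 and the y-coefficient 1 - 2/x - 1/x^2 has a pole at x = 0.
It is a regular singular point because x P_1(x) = p(x) = 1 - 3x and x^2 P_2(x) = q(x) = x^2 - 2x - 1 are polynomials, hence analytic at x = 0.
p(0) = 1,  q(0) = -1.
Indicial equation: r(r-1) + p(0) r + q(0) = 0, i.e. r^2 + (p(0) - 1) r + q(0) = 0, i.e. r^2 - 1 = 0.
Discriminant: (0)^2 - 4(-1) = 4, so r = (0 ± 2)/2.
Solving: r_1 = 1, r_2 = -1.

indicial: r^2 - 1 = 0; roots r_1 = 1, r_2 = -1


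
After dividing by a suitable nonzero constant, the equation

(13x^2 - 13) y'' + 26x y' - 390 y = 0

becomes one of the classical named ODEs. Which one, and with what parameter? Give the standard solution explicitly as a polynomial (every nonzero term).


All three coefficients share the factor -13; dividing through by -13 gives  (1 - x^2) y'' - 2x y' + 30 y = 0.
This matches the Legendre equation (1 - x^2) y'' - 2x y' + n(n+1) y = 0 (note the -2x y' term) with n(n+1) = 30, so n = 5; the polynomial solution is P_5(x).
With y = sum_k a_k x^k, matching x^k gives (k+2)(k+1) a_{k+2} = [k(k+1) - n(n+1)] a_k = (k - 5)(k + 6) a_k. The right side vanishes at k = 5, so the series with the parity of 5 terminates at degree 5.
Standard normalization (P_n(1) = 1): leading coefficient (2n)!/(2^n (n!)^2) = 3628800/(32*14400) = 63/8, so a_5 = 63/8. Work downward with a_k = (k+1)(k+2) a_{k+2} / ((k - 5)(k + 6)):
  a_3 = (4)(5)(63/8) / ((3 - 5)(3 + 6)) = (315/2)/(-18) = -35/4
  a_1 = (2)(3)(-35/4) / ((1 - 5)(1 + 6)) = (-105/2)/(-28) = 15/8
Hence P_5(x) = 63 x^5/8 - 35 x^3/4 + 15 x/8.

P_5(x); series = 63 x^5/8 - 35 x^3/4 + 15 x/8


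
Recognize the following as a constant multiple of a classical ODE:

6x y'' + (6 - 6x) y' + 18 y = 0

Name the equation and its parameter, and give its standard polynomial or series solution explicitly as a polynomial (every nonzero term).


All three coefficients share the factor 6; dividing through by 6 gives  x y'' + (1 - x) y' + 3 y = 0.
This matches the Laguerre equation x y'' + (1 - x) y' + n y = 0 with n = 3; the polynomial solution is L_3(x).
With y = sum_k a_k x^k, matching x^k gives (k+1)k a_{k+1} + (k+1) a_{k+1} - k a_k + n a_k = 0, i.e. (k+1)^2 a_{k+1} = (k - n) a_k = (k - 3) a_k. The right side vanishes at k = 3, so the series terminates at degree 3.
Standard normalization L_n(0) = 1 gives a_0 = 1. Work upward with a_{k+1} = (k - 3) a_k / (k+1)^2:
  a_1 = (0 - 3)(1) / 1^2 = -3/1 = -3
  a_2 = (1 - 3)(-3) / 2^2 = 6/4 = 3/2
  a_3 = (2 - 3)(3/2) / 3^2 = (-3/2)/9 = -1/6
Hence L_3(x) = -x^3/6 + 3 x^2/2 - 3 x + 1.

L_3(x); series = -x^3/6 + 3 x^2/2 - 3 x + 1


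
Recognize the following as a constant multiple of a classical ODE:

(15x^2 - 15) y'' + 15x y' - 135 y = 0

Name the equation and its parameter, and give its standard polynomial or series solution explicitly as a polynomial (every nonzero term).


All three coefficients share the factor -15; dividing through by -15 gives  (1 - x^2) y'' - x y' + 9 y = 0.
This matches the Chebyshev equation (1 - x^2) y'' - x y' + n^2 y = 0 (note the -x y' term, not -2x y') with n^2 = 9, so n = 3; the polynomial solution is T_3(x).
With y = sum_k a_k x^k, matching x^k gives (k+2)(k+1) a_{k+2} = (k^2 - n^2) a_k = (k - 3)(k + 3) a_k. The right side vanishes at k = 3, so the series with the parity of 3 terminates at degree 3.
Standard normalization: leading coefficient of T_n is 2^(n-1), so a_3 = 2^2 = 4. Work downward with a_k = (k+1)(k+2) a_{k+2} / ((k - 3)(k + 3)):
  a_1 = (2)(3)(4) / ((1 - 3)(1 + 3)) = 24/(-8) = -3
Hence T_3(x) = 4 x^3 - 3 x.

T_3(x); series = 4 x^3 - 3 x


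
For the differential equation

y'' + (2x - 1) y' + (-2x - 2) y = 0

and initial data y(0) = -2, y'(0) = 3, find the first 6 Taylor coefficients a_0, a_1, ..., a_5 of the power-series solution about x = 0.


Ansatz: y(x) = sum_{n>=0} a_n x^n, so y'(x) = sum_{n>=1} n a_n x^(n-1) and y''(x) = sum_{n>=2} n(n-1) a_n x^(n-2).
Substitute into P(x) y'' + Q(x) y' + R(x) y = 0 with P(x) = 1, Q(x) = 2x - 1, R(x) = -2x - 2, and match powers of x.
Initial conditions: a_0 = -2, a_1 = 3.
Setting the coefficient of each power of x to zero and solving order by order (substituting the coefficients already found):
  x^0: 2 a_2 - a_1 - 2 a_0 = 0  ->  2 a_2 = a_1 + 2 a_0 = -1  ->  a_2 = -1/2
  x^1: 6 a_3 - 2 a_2 - 2 a_0 = 0  ->  6 a_3 = 2 a_2 + 2 a_0 = -5  ->  a_3 = -5/6
  x^2: 12 a_4 - 3 a_3 + 2 a_2 - 2 a_1 = 0  ->  12 a_4 = 3 a_3 - 2 a_2 + 2 a_1 = 9/2  ->  a_4 = 3/8
  x^3: 20 a_5 - 4 a_4 + 4 a_3 - 2 a_2 = 0  ->  20 a_5 = 4 a_4 - 4 a_3 + 2 a_2 = 23/6  ->  a_5 = 23/120
Truncated series: y(x) = -2 + 3 x - (1/2) x^2 - (5/6) x^3 + (3/8) x^4 + (23/120) x^5 + O(x^6).

a_0 = -2; a_1 = 3; a_2 = -1/2; a_3 = -5/6; a_4 = 3/8; a_5 = 23/120


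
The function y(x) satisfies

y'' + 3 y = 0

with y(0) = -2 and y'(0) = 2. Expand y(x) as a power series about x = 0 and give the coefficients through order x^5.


Ansatz: y(x) = sum_{n>=0} a_n x^n, so y'(x) = sum_{n>=1} n a_n x^(n-1) and y''(x) = sum_{n>=2} n(n-1) a_n x^(n-2).
Substitute into P(x) y'' + Q(x) y' + R(x) y = 0 with P(x) = 1, Q(x) = 0, R(x) = 3, and match powers of x.
Initial conditions: a_0 = -2, a_1 = 2.
Setting the coefficient of each power of x to zero and solving order by order (substituting the coefficients already found):
  x^0: 2 a_2 + 3 a_0 = 0  ->  2 a_2 = -3 a_0 = 6  ->  a_2 = 3
  x^1: 6 a_3 + 3 a_1 = 0  ->  6 a_3 = -3 a_1 = -6  ->  a_3 = -1
  x^2: 12 a_4 + 3 a_2 = 0  ->  12 a_4 = -3 a_2 = -9  ->  a_4 = -3/4
  x^3: 20 a_5 + 3 a_3 = 0  ->  20 a_5 = -3 a_3 = 3  ->  a_5 = 3/20
Truncated series: y(x) = -2 + 2 x + 3 x^2 - x^3 - (3/4) x^4 + (3/20) x^5 + O(x^6).

a_0 = -2; a_1 = 2; a_2 = 3; a_3 = -1; a_4 = -3/4; a_5 = 3/20


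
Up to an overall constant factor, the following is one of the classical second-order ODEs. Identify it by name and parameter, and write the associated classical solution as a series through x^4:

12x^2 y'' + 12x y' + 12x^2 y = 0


All three coefficients share the factor 12; dividing through by 12 gives  x^2 y'' + x y' + x^2 y = 0.
This matches the Bessel equation x^2 y'' + x y' + (x^2 - nu^2) y = 0 with nu^2 = 0, so nu = 0; the solution bounded at x = 0 is J_0(x).
Frobenius at x = 0: indicial roots ±nu; for r = nu the recurrence k(k + 2nu) c_k = -c_{k-2} gives the standard series J_nu(x) = sum_{k>=0} (-1)^k / (k! (k+nu)!) (x/2)^(2k+nu). Evaluate the first 3 terms:
  k = 0: (-1)^0 / (0! * 0! * 2^0) x^0 = 1/(1*1*1) x^0 = (1) x^0
  k = 1: (-1)^1 / (1! * 1! * 2^2) x^2 = -1/(1*1*4) x^2 = (-1/4) x^2
  k = 2: (-1)^2 / (2! * 2! * 2^4) x^4 = 1/(2*2*16) x^4 = (1/64) x^4
Hence J_0(x) = x^4/64 - x^2/4 + 1 + ....

J_0(x); series = x^4/64 - x^2/4 + 1


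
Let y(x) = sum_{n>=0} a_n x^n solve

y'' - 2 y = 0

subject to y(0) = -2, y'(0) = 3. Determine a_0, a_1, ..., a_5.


Ansatz: y(x) = sum_{n>=0} a_n x^n, so y'(x) = sum_{n>=1} n a_n x^(n-1) and y''(x) = sum_{n>=2} n(n-1) a_n x^(n-2).
Substitute into P(x) y'' + Q(x) y' + R(x) y = 0 with P(x) = 1, Q(x) = 0, R(x) = -2, and match powers of x.
Initial conditions: a_0 = -2, a_1 = 3.
Setting the coefficient of each power of x to zero and solving order by order (substituting the coefficients already found):
  x^0: 2 a_2 - 2 a_0 = 0  ->  2 a_2 = 2 a_0 = -4  ->  a_2 = -2
  x^1: 6 a_3 - 2 a_1 = 0  ->  6 a_3 = 2 a_1 = 6  ->  a_3 = 1
  x^2: 12 a_4 - 2 a_2 = 0  ->  12 a_4 = 2 a_2 = -4  ->  a_4 = -1/3
  x^3: 20 a_5 - 2 a_3 = 0  ->  20 a_5 = 2 a_3 = 2  ->  a_5 = 1/10
Truncated series: y(x) = -2 + 3 x - 2 x^2 + x^3 - (1/3) x^4 + (1/10) x^5 + O(x^6).

a_0 = -2; a_1 = 3; a_2 = -2; a_3 = 1; a_4 = -1/3; a_5 = 1/10


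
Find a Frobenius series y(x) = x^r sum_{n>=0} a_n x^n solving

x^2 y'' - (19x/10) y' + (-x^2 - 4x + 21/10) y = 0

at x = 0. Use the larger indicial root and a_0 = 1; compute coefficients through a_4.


Write in Frobenius form y'' + (p(x)/x) y' + (q(x)/x^2) y = 0:
  p(x) = -19/10,  q(x) = -x^2 - 4x + 21/10.
Indicial equation: r(r-1) + (-19/10) r + (21/10) = 0 -> roots r_1 = 3/2, r_2 = 7/5.
Take r = r_1 = 3/2. Let y(x) = x^r sum_{n>=0} a_n x^n with a_0 = 1.
Substitute y = x^r sum a_n x^n and match x^{r+n}. The recurrence is
  D(n) a_n - 4 a_{n-1} - 1 a_{n-2} = 0,  where D(n) = (r+n)(r+n-1) + (-19/10)(r+n) + (21/10).
  a_n = [4 a_{n-1} + 1 a_{n-2}] / D(n).
Since the indicial polynomial factors as (r - r_1)(r - r_2), D(n) = (r_1 + n - r_1)(r_1 + n - r_2) = n(n + 1/10).
Evaluating step by step (a_0 = 1):
  n = 1: D(1) = 1(1 + 1/10) = 11/10; numerator = 4(1) = 4; a_1 = (4)/(11/10) = 40/11
  n = 2: D(2) = 2(2 + 1/10) = 21/5; numerator = 4(40/11) + 1(1) = 171/11; a_2 = (171/11)/(21/5) = 285/77
  n = 3: D(3) = 3(3 + 1/10) = 93/10; numerator = 4(285/77) + 1(40/11) = 1420/77; a_3 = (1420/77)/(93/10) = 14200/7161
  n = 4: D(4) = 4(4 + 1/10) = 82/5; numerator = 4(14200/7161) + 1(285/77) = 83305/7161; a_4 = (83305/7161)/(82/5) = 416525/587202

r = 3/2; a_0 = 1; a_1 = 40/11; a_2 = 285/77; a_3 = 14200/7161; a_4 = 416525/587202


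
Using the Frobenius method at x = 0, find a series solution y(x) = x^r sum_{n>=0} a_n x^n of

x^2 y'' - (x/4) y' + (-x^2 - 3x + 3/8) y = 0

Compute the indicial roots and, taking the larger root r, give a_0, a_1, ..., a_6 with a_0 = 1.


Write in Frobenius form y'' + (p(x)/x) y' + (q(x)/x^2) y = 0:
  p(x) = -1/4,  q(x) = -x^2 - 3x + 3/8.
Indicial equation: r(r-1) + (-1/4) r + (3/8) = 0 -> roots r_1 = 3/4, r_2 = 1/2.
Take r = r_1 = 3/4. Let y(x) = x^r sum_{n>=0} a_n x^n with a_0 = 1.
Substitute y = x^r sum a_n x^n and match x^{r+n}. The recurrence is
  D(n) a_n - 3 a_{n-1} - 1 a_{n-2} = 0,  where D(n) = (r+n)(r+n-1) + (-1/4)(r+n) + (3/8).
  a_n = [3 a_{n-1} + 1 a_{n-2}] / D(n).
Since the indicial polynomial factors as (r - r_1)(r - r_2), D(n) = (r_1 + n - r_1)(r_1 + n - r_2) = n(n + 1/4).
Evaluating step by step (a_0 = 1):
  n = 1: D(1) = 1(1 + 1/4) = 5/4; numerator = 3(1) = 3; a_1 = (3)/(5/4) = 12/5
  n = 2: D(2) = 2(2 + 1/4) = 9/2; numerator = 3(12/5) + 1(1) = 41/5; a_2 = (41/5)/(9/2) = 82/45
  n = 3: D(3) = 3(3 + 1/4) = 39/4; numerator = 3(82/45) + 1(12/5) = 118/15; a_3 = (118/15)/(39/4) = 472/585
  n = 4: D(4) = 4(4 + 1/4) = 17; numerator = 3(472/585) + 1(82/45) = 2482/585; a_4 = (2482/585)/(17) = 146/585
  n = 5: D(5) = 5(5 + 1/4) = 105/4; numerator = 3(146/585) + 1(472/585) = 14/9; a_5 = (14/9)/(105/4) = 8/135
  n = 6: D(6) = 6(6 + 1/4) = 75/2; numerator = 3(8/135) + 1(146/585) = 50/117; a_6 = (50/117)/(75/2) = 4/351

r = 3/4; a_0 = 1; a_1 = 12/5; a_2 = 82/45; a_3 = 472/585; a_4 = 146/585; a_5 = 8/135; a_6 = 4/351


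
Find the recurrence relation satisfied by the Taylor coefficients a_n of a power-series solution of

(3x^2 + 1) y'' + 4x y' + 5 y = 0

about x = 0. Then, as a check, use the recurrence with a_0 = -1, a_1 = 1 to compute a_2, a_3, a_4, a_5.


Substitute y = sum_n a_n x^n.
(1 + 3 x^2) y'' contributes (n+2)(n+1) a_{n+2} + 3 n(n-1) a_n at x^n.
4 x y'(x) contributes 4 n a_n at x^n.
5 y(x) contributes 5 a_n at x^n.
Matching x^n: (n+2)(n+1) a_{n+2} + (3 n(n-1) + 4 n + 5) a_n = 0.
Thus a_{n+2} = (-3 n(n-1) - 4 n - 5) / ((n+1)(n+2)) * a_n.

Check with a_0 = -1, a_1 = 1 (apply the recurrence for n = 0, 1, 2, 3): a_0 = -1, a_1 = 1, a_2 = 5/2, a_3 = -3/2, a_4 = -95/24, a_5 = 21/8.

a_(n+2) = (-3 n(n-1) - 4 n - 5) / ((n+1)(n+2)) * a_n; check: a_0 = -1, a_1 = 1, a_2 = 5/2, a_3 = -3/2, a_4 = -95/24, a_5 = 21/8


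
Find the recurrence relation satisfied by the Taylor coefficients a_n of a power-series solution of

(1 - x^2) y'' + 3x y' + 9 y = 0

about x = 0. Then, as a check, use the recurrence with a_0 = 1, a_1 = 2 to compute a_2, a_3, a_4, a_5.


Substitute y = sum_n a_n x^n.
(1 - 1 x^2) y'' contributes (n+2)(n+1) a_{n+2} - n(n-1) a_n at x^n.
3 x y'(x) contributes 3 n a_n at x^n.
9 y(x) contributes 9 a_n at x^n.
Matching x^n: (n+2)(n+1) a_{n+2} + (-n(n-1) + 3 n + 9) a_n = 0.
Thus a_{n+2} = (n(n-1) - 3 n - 9) / ((n+1)(n+2)) * a_n.

Check with a_0 = 1, a_1 = 2 (apply the recurrence for n = 0, 1, 2, 3): a_0 = 1, a_1 = 2, a_2 = -9/2, a_3 = -4, a_4 = 39/8, a_5 = 12/5.

a_(n+2) = (n(n-1) - 3 n - 9) / ((n+1)(n+2)) * a_n; check: a_0 = 1, a_1 = 2, a_2 = -9/2, a_3 = -4, a_4 = 39/8, a_5 = 12/5


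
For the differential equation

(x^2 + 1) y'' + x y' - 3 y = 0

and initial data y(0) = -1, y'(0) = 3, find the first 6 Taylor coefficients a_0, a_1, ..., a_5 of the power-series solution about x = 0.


Ansatz: y(x) = sum_{n>=0} a_n x^n, so y'(x) = sum_{n>=1} n a_n x^(n-1) and y''(x) = sum_{n>=2} n(n-1) a_n x^(n-2).
Substitute into P(x) y'' + Q(x) y' + R(x) y = 0 with P(x) = x^2 + 1, Q(x) = x, R(x) = -3, and match powers of x.
Initial conditions: a_0 = -1, a_1 = 3.
Setting the coefficient of each power of x to zero and solving order by order (substituting the coefficients already found):
  x^0: 2 a_2 - 3 a_0 = 0  ->  2 a_2 = 3 a_0 = -3  ->  a_2 = -3/2
  x^1: 6 a_3 - 2 a_1 = 0  ->  6 a_3 = 2 a_1 = 6  ->  a_3 = 1
  x^2: 12 a_4 + a_2 = 0  ->  12 a_4 = -a_2 = 3/2  ->  a_4 = 1/8
  x^3: 20 a_5 + 6 a_3 = 0  ->  20 a_5 = -6 a_3 = -6  ->  a_5 = -3/10
Truncated series: y(x) = -1 + 3 x - (3/2) x^2 + x^3 + (1/8) x^4 - (3/10) x^5 + O(x^6).

a_0 = -1; a_1 = 3; a_2 = -3/2; a_3 = 1; a_4 = 1/8; a_5 = -3/10


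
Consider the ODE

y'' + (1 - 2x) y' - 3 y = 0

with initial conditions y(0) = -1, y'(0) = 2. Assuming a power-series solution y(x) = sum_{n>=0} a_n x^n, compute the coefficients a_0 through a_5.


Ansatz: y(x) = sum_{n>=0} a_n x^n, so y'(x) = sum_{n>=1} n a_n x^(n-1) and y''(x) = sum_{n>=2} n(n-1) a_n x^(n-2).
Substitute into P(x) y'' + Q(x) y' + R(x) y = 0 with P(x) = 1, Q(x) = 1 - 2x, R(x) = -3, and match powers of x.
Initial conditions: a_0 = -1, a_1 = 2.
Setting the coefficient of each power of x to zero and solving order by order (substituting the coefficients already found):
  x^0: 2 a_2 + a_1 - 3 a_0 = 0  ->  2 a_2 = -a_1 + 3 a_0 = -5  ->  a_2 = -5/2
  x^1: 6 a_3 + 2 a_2 - 5 a_1 = 0  ->  6 a_3 = -2 a_2 + 5 a_1 = 15  ->  a_3 = 5/2
  x^2: 12 a_4 + 3 a_3 - 7 a_2 = 0  ->  12 a_4 = -3 a_3 + 7 a_2 = -25  ->  a_4 = -25/12
  x^3: 20 a_5 + 4 a_4 - 9 a_3 = 0  ->  20 a_5 = -4 a_4 + 9 a_3 = 185/6  ->  a_5 = 37/24
Truncated series: y(x) = -1 + 2 x - (5/2) x^2 + (5/2) x^3 - (25/12) x^4 + (37/24) x^5 + O(x^6).

a_0 = -1; a_1 = 2; a_2 = -5/2; a_3 = 5/2; a_4 = -25/12; a_5 = 37/24


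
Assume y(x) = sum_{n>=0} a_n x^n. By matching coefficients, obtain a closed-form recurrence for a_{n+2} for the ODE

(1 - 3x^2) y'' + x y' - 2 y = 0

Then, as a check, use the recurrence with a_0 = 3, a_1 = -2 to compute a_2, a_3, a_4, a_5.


Substitute y = sum_n a_n x^n.
(1 - 3 x^2) y'' contributes (n+2)(n+1) a_{n+2} - 3 n(n-1) a_n at x^n.
x y'(x) contributes n a_n at x^n.
-2 y(x) contributes -2 a_n at x^n.
Matching x^n: (n+2)(n+1) a_{n+2} + (-3 n(n-1) + n - 2) a_n = 0.
Thus a_{n+2} = (3 n(n-1) - n + 2) / ((n+1)(n+2)) * a_n.

Check with a_0 = 3, a_1 = -2 (apply the recurrence for n = 0, 1, 2, 3): a_0 = 3, a_1 = -2, a_2 = 3, a_3 = -1/3, a_4 = 3/2, a_5 = -17/60.

a_(n+2) = (3 n(n-1) - n + 2) / ((n+1)(n+2)) * a_n; check: a_0 = 3, a_1 = -2, a_2 = 3, a_3 = -1/3, a_4 = 3/2, a_5 = -17/60


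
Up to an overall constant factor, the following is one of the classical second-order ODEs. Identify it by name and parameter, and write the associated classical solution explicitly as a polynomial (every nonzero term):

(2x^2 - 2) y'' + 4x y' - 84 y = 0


All three coefficients share the factor -2; dividing through by -2 gives  (1 - x^2) y'' - 2x y' + 42 y = 0.
This matches the Legendre equation (1 - x^2) y'' - 2x y' + n(n+1) y = 0 (note the -2x y' term) with n(n+1) = 42, so n = 6; the polynomial solution is P_6(x).
With y = sum_k a_k x^k, matching x^k gives (k+2)(k+1) a_{k+2} = [k(k+1) - n(n+1)] a_k = (k - 6)(k + 7) a_k. The right side vanishes at k = 6, so the series with the parity of 6 terminates at degree 6.
Standard normalization (P_n(1) = 1): leading coefficient (2n)!/(2^n (n!)^2) = 479001600/(64*518400) = 231/16, so a_6 = 231/16. Work downward with a_k = (k+1)(k+2) a_{k+2} / ((k - 6)(k + 7)):
  a_4 = (5)(6)(231/16) / ((4 - 6)(4 + 7)) = (3465/8)/(-22) = -315/16
  a_2 = (3)(4)(-315/16) / ((2 - 6)(2 + 7)) = (-945/4)/(-36) = 105/16
  a_0 = (1)(2)(105/16) / ((0 - 6)(0 + 7)) = (105/8)/(-42) = -5/16
Hence P_6(x) = 231 x^6/16 - 315 x^4/16 + 105 x^2/16 - 5/16.

P_6(x); series = 231 x^6/16 - 315 x^4/16 + 105 x^2/16 - 5/16


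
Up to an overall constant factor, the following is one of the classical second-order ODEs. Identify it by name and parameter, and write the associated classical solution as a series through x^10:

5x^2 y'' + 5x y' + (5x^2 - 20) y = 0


All three coefficients share the factor 5; dividing through by 5 gives  x^2 y'' + x y' + (x^2 - 4) y = 0.
This matches the Bessel equation x^2 y'' + x y' + (x^2 - nu^2) y = 0 with nu^2 = 4, so nu = 2; the solution bounded at x = 0 is J_2(x).
Frobenius at x = 0: indicial roots ±nu; for r = nu the recurrence k(k + 2nu) c_k = -c_{k-2} gives the standard series J_nu(x) = sum_{k>=0} (-1)^k / (k! (k+nu)!) (x/2)^(2k+nu). Evaluate the first 5 terms:
  k = 0: (-1)^0 / (0! * 2! * 2^2) x^2 = 1/(1*2*4) x^2 = (1/8) x^2
  k = 1: (-1)^1 / (1! * 3! * 2^4) x^4 = -1/(1*6*16) x^4 = (-1/96) x^4
  k = 2: (-1)^2 / (2! * 4! * 2^6) x^6 = 1/(2*24*64) x^6 = (1/3072) x^6
  k = 3: (-1)^3 / (3! * 5! * 2^8) x^8 = -1/(6*120*256) x^8 = (-1/184320) x^8
  k = 4: (-1)^4 / (4! * 6! * 2^10) x^10 = 1/(24*720*1024) x^10 = (1/17694720) x^10
Hence J_2(x) = x^10/17694720 - x^8/184320 + x^6/3072 - x^4/96 + x^2/8 + ....

J_2(x); series = x^10/17694720 - x^8/184320 + x^6/3072 - x^4/96 + x^2/8


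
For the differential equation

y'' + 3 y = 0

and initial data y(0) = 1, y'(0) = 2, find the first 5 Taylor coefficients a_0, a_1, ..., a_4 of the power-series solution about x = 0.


Ansatz: y(x) = sum_{n>=0} a_n x^n, so y'(x) = sum_{n>=1} n a_n x^(n-1) and y''(x) = sum_{n>=2} n(n-1) a_n x^(n-2).
Substitute into P(x) y'' + Q(x) y' + R(x) y = 0 with P(x) = 1, Q(x) = 0, R(x) = 3, and match powers of x.
Initial conditions: a_0 = 1, a_1 = 2.
Setting the coefficient of each power of x to zero and solving order by order (substituting the coefficients already found):
  x^0: 2 a_2 + 3 a_0 = 0  ->  2 a_2 = -3 a_0 = -3  ->  a_2 = -3/2
  x^1: 6 a_3 + 3 a_1 = 0  ->  6 a_3 = -3 a_1 = -6  ->  a_3 = -1
  x^2: 12 a_4 + 3 a_2 = 0  ->  12 a_4 = -3 a_2 = 9/2  ->  a_4 = 3/8
Truncated series: y(x) = 1 + 2 x - (3/2) x^2 - x^3 + (3/8) x^4 + O(x^5).

a_0 = 1; a_1 = 2; a_2 = -3/2; a_3 = -1; a_4 = 3/8


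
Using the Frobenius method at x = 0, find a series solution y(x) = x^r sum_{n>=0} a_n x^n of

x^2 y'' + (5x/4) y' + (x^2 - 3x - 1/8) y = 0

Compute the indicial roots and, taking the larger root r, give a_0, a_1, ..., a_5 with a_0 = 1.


Write in Frobenius form y'' + (p(x)/x) y' + (q(x)/x^2) y = 0:
  p(x) = 5/4,  q(x) = x^2 - 3x - 1/8.
Indicial equation: r(r-1) + (5/4) r + (-1/8) = 0 -> roots r_1 = 1/4, r_2 = -1/2.
Take r = r_1 = 1/4. Let y(x) = x^r sum_{n>=0} a_n x^n with a_0 = 1.
Substitute y = x^r sum a_n x^n and match x^{r+n}. The recurrence is
  D(n) a_n - 3 a_{n-1} + 1 a_{n-2} = 0,  where D(n) = (r+n)(r+n-1) + (5/4)(r+n) + (-1/8).
  a_n = [3 a_{n-1} - 1 a_{n-2}] / D(n).
Since the indicial polynomial factors as (r - r_1)(r - r_2), D(n) = (r_1 + n - r_1)(r_1 + n - r_2) = n(n + 3/4).
Evaluating step by step (a_0 = 1):
  n = 1: D(1) = 1(1 + 3/4) = 7/4; numerator = 3(1) = 3; a_1 = (3)/(7/4) = 12/7
  n = 2: D(2) = 2(2 + 3/4) = 11/2; numerator = 3(12/7) - 1(1) = 29/7; a_2 = (29/7)/(11/2) = 58/77
  n = 3: D(3) = 3(3 + 3/4) = 45/4; numerator = 3(58/77) - 1(12/7) = 6/11; a_3 = (6/11)/(45/4) = 8/165
  n = 4: D(4) = 4(4 + 3/4) = 19; numerator = 3(8/165) - 1(58/77) = -234/385; a_4 = (-234/385)/(19) = -234/7315
  n = 5: D(5) = 5(5 + 3/4) = 115/4; numerator = 3(-234/7315) - 1(8/165) = -634/4389; a_5 = (-634/4389)/(115/4) = -2536/504735

r = 1/4; a_0 = 1; a_1 = 12/7; a_2 = 58/77; a_3 = 8/165; a_4 = -234/7315; a_5 = -2536/504735


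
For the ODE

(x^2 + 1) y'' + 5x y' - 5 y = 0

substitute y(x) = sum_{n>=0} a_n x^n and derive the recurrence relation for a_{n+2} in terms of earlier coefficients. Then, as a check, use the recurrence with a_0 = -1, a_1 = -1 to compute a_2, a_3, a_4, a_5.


Substitute y = sum_n a_n x^n.
(1 + 1 x^2) y'' contributes (n+2)(n+1) a_{n+2} + n(n-1) a_n at x^n.
5 x y'(x) contributes 5 n a_n at x^n.
-5 y(x) contributes -5 a_n at x^n.
Matching x^n: (n+2)(n+1) a_{n+2} + (n(n-1) + 5 n - 5) a_n = 0.
Thus a_{n+2} = (-n(n-1) - 5 n + 5) / ((n+1)(n+2)) * a_n.

Check with a_0 = -1, a_1 = -1 (apply the recurrence for n = 0, 1, 2, 3): a_0 = -1, a_1 = -1, a_2 = -5/2, a_3 = 0, a_4 = 35/24, a_5 = 0.

a_(n+2) = (-n(n-1) - 5 n + 5) / ((n+1)(n+2)) * a_n; check: a_0 = -1, a_1 = -1, a_2 = -5/2, a_3 = 0, a_4 = 35/24, a_5 = 0
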